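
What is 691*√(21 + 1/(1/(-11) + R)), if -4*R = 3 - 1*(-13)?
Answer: 691*√4670/15 ≈ 3148.1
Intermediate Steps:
R = -4 (R = -(3 - 1*(-13))/4 = -(3 + 13)/4 = -¼*16 = -4)
691*√(21 + 1/(1/(-11) + R)) = 691*√(21 + 1/(1/(-11) - 4)) = 691*√(21 + 1/(-1/11 - 4)) = 691*√(21 + 1/(-45/11)) = 691*√(21 - 11/45) = 691*√(934/45) = 691*(√4670/15) = 691*√4670/15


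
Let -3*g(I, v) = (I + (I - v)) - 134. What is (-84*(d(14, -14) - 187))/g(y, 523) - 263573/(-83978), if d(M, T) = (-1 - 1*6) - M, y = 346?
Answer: -627509399/419890 ≈ -1494.5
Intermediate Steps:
d(M, T) = -7 - M (d(M, T) = (-1 - 6) - M = -7 - M)
g(I, v) = 134/3 - 2*I/3 + v/3 (g(I, v) = -((I + (I - v)) - 134)/3 = -((-v + 2*I) - 134)/3 = -(-134 - v + 2*I)/3 = 134/3 - 2*I/3 + v/3)
(-84*(d(14, -14) - 187))/g(y, 523) - 263573/(-83978) = (-84*((-7 - 1*14) - 187))/(134/3 - ⅔*346 + (⅓)*523) - 263573/(-83978) = (-84*((-7 - 14) - 187))/(134/3 - 692/3 + 523/3) - 263573*(-1/83978) = (-84*(-21 - 187))/(-35/3) + 263573/83978 = -84*(-208)*(-3/35) + 263573/83978 = 17472*(-3/35) + 263573/83978 = -7488/5 + 263573/83978 = -627509399/419890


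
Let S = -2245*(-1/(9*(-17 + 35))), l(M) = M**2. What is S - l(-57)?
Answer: -524093/162 ≈ -3235.1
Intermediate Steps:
S = 2245/162 (S = -2245/(18*(-9)) = -2245/(-162) = -2245*(-1/162) = 2245/162 ≈ 13.858)
S - l(-57) = 2245/162 - 1*(-57)**2 = 2245/162 - 1*3249 = 2245/162 - 3249 = -524093/162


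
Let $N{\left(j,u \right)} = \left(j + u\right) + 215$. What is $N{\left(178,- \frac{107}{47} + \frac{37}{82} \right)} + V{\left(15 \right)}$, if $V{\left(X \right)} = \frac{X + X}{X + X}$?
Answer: $\frac{1511441}{3854} \approx 392.17$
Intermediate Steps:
$N{\left(j,u \right)} = 215 + j + u$
$V{\left(X \right)} = 1$ ($V{\left(X \right)} = \frac{2 X}{2 X} = 2 X \frac{1}{2 X} = 1$)
$N{\left(178,- \frac{107}{47} + \frac{37}{82} \right)} + V{\left(15 \right)} = \left(215 + 178 + \left(- \frac{107}{47} + \frac{37}{82}\right)\right) + 1 = \left(215 + 178 - \frac{7035}{3854}\right) + 1 = \frac{1507587}{3854} + 1 = \frac{1511441}{3854}$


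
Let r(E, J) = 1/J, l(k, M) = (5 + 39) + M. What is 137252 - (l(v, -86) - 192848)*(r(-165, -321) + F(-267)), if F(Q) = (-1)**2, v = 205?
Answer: 105782692/321 ≈ 3.2954e+5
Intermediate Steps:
F(Q) = 1
l(k, M) = 44 + M
137252 - (l(v, -86) - 192848)*(r(-165, -321) + F(-267)) = 137252 - ((44 - 86) - 192848)*(1/(-321) + 1) = 137252 - (-42 - 192848)*(-1/321 + 1) = 137252 - (-192890)*320/321 = 137252 - 1*(-61724800/321) = 137252 + 61724800/321 = 105782692/321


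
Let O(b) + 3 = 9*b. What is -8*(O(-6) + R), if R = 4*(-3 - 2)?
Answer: 616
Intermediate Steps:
R = -20 (R = 4*(-5) = -20)
O(b) = -3 + 9*b
-8*(O(-6) + R) = -8*((-3 + 9*(-6)) - 20) = -8*((-3 - 54) - 20) = -8*(-57 - 20) = -8*(-77) = 616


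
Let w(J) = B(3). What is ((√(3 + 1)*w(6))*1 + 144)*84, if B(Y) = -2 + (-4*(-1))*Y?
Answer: 13776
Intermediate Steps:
B(Y) = -2 + 4*Y
w(J) = 10 (w(J) = -2 + 4*3 = -2 + 12 = 10)
((√(3 + 1)*w(6))*1 + 144)*84 = ((√(3 + 1)*10)*1 + 144)*84 = ((√4*10)*1 + 144)*84 = ((2*10)*1 + 144)*84 = (20*1 + 144)*84 = (20 + 144)*84 = 164*84 = 13776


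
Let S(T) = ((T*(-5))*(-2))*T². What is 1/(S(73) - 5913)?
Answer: 1/3884257 ≈ 2.5745e-7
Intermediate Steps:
S(T) = 10*T³ (S(T) = (-5*T*(-2))*T² = (10*T)*T² = 10*T³)
1/(S(73) - 5913) = 1/(10*73³ - 5913) = 1/(10*389017 - 5913) = 1/(3890170 - 5913) = 1/3884257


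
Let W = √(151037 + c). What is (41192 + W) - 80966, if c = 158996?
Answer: -39774 + √310033 ≈ -39217.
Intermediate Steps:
W = √310033 (W = √(151037 + 158996) = √310033 ≈ 556.81)
(41192 + W) - 80966 = (41192 + √310033) - 80966 = -39774 + √310033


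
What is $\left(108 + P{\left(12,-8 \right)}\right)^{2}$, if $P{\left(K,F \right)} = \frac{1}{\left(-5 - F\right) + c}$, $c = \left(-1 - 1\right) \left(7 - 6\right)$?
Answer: $11881$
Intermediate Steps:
$c = -2$ ($c = \left(-2\right) 1 = -2$)
$P{\left(K,F \right)} = \frac{1}{-7 - F}$ ($P{\left(K,F \right)} = \frac{1}{\left(-5 - F\right) - 2} = \frac{1}{-7 - F}$)
$\left(108 + P{\left(12,-8 \right)}\right)^{2} = \left(108 - \frac{1}{7 - 8}\right)^{2} = \left(108 - \frac{1}{-1}\right)^{2} = \left(108 - -1\right)^{2} = \left(108 + 1\right)^{2} = 109^{2} = 11881$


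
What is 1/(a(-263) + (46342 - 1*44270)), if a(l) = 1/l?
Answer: 263/544935 ≈ 0.00048263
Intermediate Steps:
1/(a(-263) + (46342 - 1*44270)) = 1/(1/(-263) + (46342 - 1*44270)) = 1/(-1/263 + (46342 - 44270)) = 1/(-1/263 + 2072) = 1/(544935/263) = 263/544935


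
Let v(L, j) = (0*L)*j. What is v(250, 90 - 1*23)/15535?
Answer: 0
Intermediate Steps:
v(L, j) = 0 (v(L, j) = 0*j = 0)
v(250, 90 - 1*23)/15535 = 0/15535 = 0*(1/15535) = 0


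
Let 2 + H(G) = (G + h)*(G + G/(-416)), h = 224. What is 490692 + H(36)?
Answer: 1000055/2 ≈ 5.0003e+5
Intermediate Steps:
H(G) = -2 + 415*G*(224 + G)/416 (H(G) = -2 + (G + 224)*(G + G/(-416)) = -2 + (224 + G)*(G + G*(-1/416)) = -2 + (224 + G)*(G - G/416) = -2 + (224 + G)*(415*G/416) = -2 + 415*G*(224 + G)/416)
490692 + H(36) = 490692 + (-2 + (415/416)*36**2 + (2905/13)*36) = 490692 + (-2 + (415/416)*1296 + 104580/13) = 490692 + (-2 + 33615/26 + 104580/13) = 490692 + 18671/2 = 1000055/2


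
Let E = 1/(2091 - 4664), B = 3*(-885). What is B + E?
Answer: -6831316/2573 ≈ -2655.0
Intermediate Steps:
B = -2655
E = -1/2573 (E = 1/(-2573) = -1/2573 ≈ -0.00038865)
B + E = -2655 - 1/2573 = -6831316/2573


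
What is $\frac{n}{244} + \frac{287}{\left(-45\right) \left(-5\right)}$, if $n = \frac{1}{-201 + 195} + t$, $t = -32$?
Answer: $\frac{125581}{109800} \approx 1.1437$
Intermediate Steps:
$n = - \frac{193}{6}$ ($n = \frac{1}{-201 + 195} - 32 = \frac{1}{-6} - 32 = - \frac{1}{6} - 32 = - \frac{193}{6} \approx -32.167$)
$\frac{n}{244} + \frac{287}{\left(-45\right) \left(-5\right)} = - \frac{193}{6 \cdot 244} + \frac{287}{\left(-45\right) \left(-5\right)} = \left(- \frac{193}{6}\right) \frac{1}{244} + \frac{287}{225} = - \frac{193}{1464} + 287 \cdot \frac{1}{225} = - \frac{193}{1464} + \frac{287}{225} = \frac{125581}{109800}$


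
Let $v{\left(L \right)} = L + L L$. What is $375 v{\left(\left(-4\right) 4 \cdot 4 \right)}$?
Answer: $1512000$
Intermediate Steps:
$v{\left(L \right)} = L + L^{2}$
$375 v{\left(\left(-4\right) 4 \cdot 4 \right)} = 375 \left(-4\right) 4 \cdot 4 \left(1 + \left(-4\right) 4 \cdot 4\right) = 375 \left(-16\right) 4 \left(1 - 64\right) = 375 \left(- 64 \left(1 - 64\right)\right) = 375 \left(\left(-64\right) \left(-63\right)\right) = 375 \cdot 4032 = 1512000$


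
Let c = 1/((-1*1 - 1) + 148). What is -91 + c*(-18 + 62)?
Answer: -6621/73 ≈ -90.699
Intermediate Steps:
c = 1/146 (c = 1/((-1 - 1) + 148) = 1/(-2 + 148) = 1/146 ≈ 0.0068493)
-91 + c*(-18 + 62) = -91 + (-18 + 62)/146 = -91 + (1/146)*44 = -91 + 22/73 = -6621/73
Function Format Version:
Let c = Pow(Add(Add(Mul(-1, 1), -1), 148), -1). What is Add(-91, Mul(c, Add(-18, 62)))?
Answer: Rational(-6621, 73) ≈ -90.699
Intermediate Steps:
c = Rational(1, 146) (c = Pow(Add(Add(-1, -1), 148), -1) = Pow(Add(-2, 148), -1) = Pow(146, -1) = Rational(1, 146) ≈ 0.0068493)
Add(-91, Mul(c, Add(-18, 62))) = Add(-91, Mul(Rational(1, 146), Add(-18, 62))) = Add(-91, Mul(Rational(1, 146), 44)) = Add(-91, Rational(22, 73)) = Rational(-6621, 73)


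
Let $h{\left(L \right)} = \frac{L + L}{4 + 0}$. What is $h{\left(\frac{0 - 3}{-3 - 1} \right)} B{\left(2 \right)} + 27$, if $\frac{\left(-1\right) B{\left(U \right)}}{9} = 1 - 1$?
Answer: $27$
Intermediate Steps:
$h{\left(L \right)} = \frac{L}{2}$ ($h{\left(L \right)} = \frac{2 L}{4} = 2 L \frac{1}{4} = \frac{L}{2}$)
$B{\left(U \right)} = 0$ ($B{\left(U \right)} = - 9 \left(1 - 1\right) = \left(-9\right) 0 = 0$)
$h{\left(\frac{0 - 3}{-3 - 1} \right)} B{\left(2 \right)} + 27 = \frac{\left(0 - 3\right) \frac{1}{-3 - 1}}{2} \cdot 0 + 27 = \frac{\left(-3\right) \frac{1}{-4}}{2} \cdot 0 + 27 = \frac{\left(-3\right) \left(- \frac{1}{4}\right)}{2} \cdot 0 + 27 = \frac{1}{2} \cdot \frac{3}{4} \cdot 0 + 27 = \frac{3}{8} \cdot 0 + 27 = 0 + 27 = 27$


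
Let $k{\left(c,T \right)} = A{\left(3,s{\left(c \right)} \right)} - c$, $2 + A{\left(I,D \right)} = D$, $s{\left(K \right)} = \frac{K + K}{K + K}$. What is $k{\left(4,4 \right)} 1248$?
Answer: $-6240$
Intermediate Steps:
$s{\left(K \right)} = 1$ ($s{\left(K \right)} = \frac{2 K}{2 K} = 2 K \frac{1}{2 K} = 1$)
$A{\left(I,D \right)} = -2 + D$
$k{\left(c,T \right)} = -1 - c$ ($k{\left(c,T \right)} = \left(-2 + 1\right) - c = -1 - c$)
$k{\left(4,4 \right)} 1248 = \left(-1 - 4\right) 1248 = \left(-5\right) 1248 = -6240$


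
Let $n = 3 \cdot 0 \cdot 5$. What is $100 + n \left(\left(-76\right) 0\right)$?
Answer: $100$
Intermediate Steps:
$n = 0$ ($n = 0 \cdot 5 = 0$)
$100 + n \left(\left(-76\right) 0\right) = 100 + 0 \left(\left(-76\right) 0\right) = 100 + 0 \cdot 0 = 100 + 0 = 100$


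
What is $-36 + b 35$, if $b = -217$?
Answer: $-7631$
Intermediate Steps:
$-36 + b 35 = -36 - 7595 = -7631$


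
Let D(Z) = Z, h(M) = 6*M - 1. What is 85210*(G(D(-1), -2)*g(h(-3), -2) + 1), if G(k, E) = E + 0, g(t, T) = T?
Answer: 426050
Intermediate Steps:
h(M) = -1 + 6*M
G(k, E) = E
85210*(G(D(-1), -2)*g(h(-3), -2) + 1) = 85210*(-2*(-2) + 1) = 85210*(4 + 1) = 85210*5 = 426050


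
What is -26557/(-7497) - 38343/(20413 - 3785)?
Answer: 154132325/124660116 ≈ 1.2364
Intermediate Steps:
-26557/(-7497) - 38343/(20413 - 3785) = -26557*(-1/7497) - 38343/16628 = 26557/7497 - 38343*1/16628 = 26557/7497 - 38343/16628 = 154132325/124660116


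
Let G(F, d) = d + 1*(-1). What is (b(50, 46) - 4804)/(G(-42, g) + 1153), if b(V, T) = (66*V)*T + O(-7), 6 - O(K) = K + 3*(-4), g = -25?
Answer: 21003/161 ≈ 130.45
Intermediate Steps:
O(K) = 18 - K (O(K) = 6 - (K + 3*(-4)) = 6 - (K - 12) = 6 - (-12 + K) = 6 + (12 - K) = 18 - K)
G(F, d) = -1 + d (G(F, d) = d - 1 = -1 + d)
b(V, T) = 25 + 66*T*V (b(V, T) = (66*V)*T + (18 - 1*(-7)) = 66*T*V + (18 + 7) = 66*T*V + 25 = 25 + 66*T*V)
(b(50, 46) - 4804)/(G(-42, g) + 1153) = ((25 + 66*46*50) - 4804)/((-1 - 25) + 1153) = ((25 + 151800) - 4804)/(-26 + 1153) = (151825 - 4804)/1127 = 147021*(1/1127) = 21003/161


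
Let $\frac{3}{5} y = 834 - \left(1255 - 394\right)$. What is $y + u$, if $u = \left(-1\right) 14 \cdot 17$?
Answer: $-283$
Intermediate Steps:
$y = -45$ ($y = \frac{5 \left(834 - \left(1255 - 394\right)\right)}{3} = \frac{5 \left(834 - 861\right)}{3} = \frac{5}{3} \left(-27\right) = -45$)
$u = -238$ ($u = \left(-14\right) 17 = -238$)
$y + u = -45 - 238 = -283$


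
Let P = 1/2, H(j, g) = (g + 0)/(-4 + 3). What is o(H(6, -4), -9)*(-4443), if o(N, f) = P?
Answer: -4443/2 ≈ -2221.5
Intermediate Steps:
H(j, g) = -g (H(j, g) = g/(-1) = g*(-1) = -g)
P = ½ ≈ 0.50000
o(N, f) = ½
o(H(6, -4), -9)*(-4443) = (½)*(-4443) = -4443/2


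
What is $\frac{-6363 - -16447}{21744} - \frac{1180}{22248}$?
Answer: $\frac{689899}{1679724} \approx 0.41072$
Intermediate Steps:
$\frac{-6363 - -16447}{21744} - \frac{1180}{22248} = \left(-6363 + 16447\right) \frac{1}{21744} - \frac{295}{5562} = 10084 \cdot \frac{1}{21744} - \frac{295}{5562} = \frac{2521}{5436} - \frac{295}{5562} = \frac{689899}{1679724}$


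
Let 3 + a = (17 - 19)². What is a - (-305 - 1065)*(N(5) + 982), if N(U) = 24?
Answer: 1378221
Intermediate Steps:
a = 1 (a = -3 + (17 - 19)² = -3 + (-2)² = -3 + 4 = 1)
a - (-305 - 1065)*(N(5) + 982) = 1 - (-305 - 1065)*(24 + 982) = 1 - (-1370)*1006 = 1 - 1*(-1378220) = 1 + 1378220 = 1378221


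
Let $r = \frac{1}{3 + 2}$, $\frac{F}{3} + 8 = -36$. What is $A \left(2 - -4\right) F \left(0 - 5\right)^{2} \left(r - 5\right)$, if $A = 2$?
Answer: $190080$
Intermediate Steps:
$F = -132$ ($F = -24 + 3 \left(-36\right) = -24 - 108 = -132$)
$r = \frac{1}{5} \approx 0.2$
$A \left(2 - -4\right) F \left(0 - 5\right)^{2} \left(r - 5\right) = 2 \left(2 - -4\right) \left(-132\right) \left(0 - 5\right)^{2} \left(\frac{1}{5} - 5\right) = 2 \left(2 + 4\right) \left(-132\right) \left(-5\right)^{2} \left(- \frac{24}{5}\right) = 2 \cdot 6 \left(-132\right) 25 \left(- \frac{24}{5}\right) = 12 \left(-132\right) \left(-120\right) = \left(-1584\right) \left(-120\right) = 190080$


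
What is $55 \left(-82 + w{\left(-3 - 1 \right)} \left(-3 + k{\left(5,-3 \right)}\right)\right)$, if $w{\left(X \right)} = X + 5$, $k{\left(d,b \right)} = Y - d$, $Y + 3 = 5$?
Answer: $-4840$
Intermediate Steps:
$Y = 2$ ($Y = -3 + 5 = 2$)
$k{\left(d,b \right)} = 2 - d$
$w{\left(X \right)} = 5 + X$
$55 \left(-82 + w{\left(-3 - 1 \right)} \left(-3 + k{\left(5,-3 \right)}\right)\right) = 55 \left(-82 + \left(5 - 4\right) \left(-3 + \left(2 - 5\right)\right)\right) = 55 \left(-82 + 1 \left(-3 - 3\right)\right) = 55 \left(-82 + 1 \left(-6\right)\right) = 55 \left(-82 - 6\right) = 55 \left(-88\right) = -4840$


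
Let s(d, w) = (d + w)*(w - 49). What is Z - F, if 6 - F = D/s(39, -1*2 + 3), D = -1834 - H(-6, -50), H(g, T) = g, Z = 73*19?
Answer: 663337/480 ≈ 1382.0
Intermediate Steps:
Z = 1387
s(d, w) = (-49 + w)*(d + w) (s(d, w) = (d + w)*(-49 + w) = (-49 + w)*(d + w))
D = -1828 (D = -1834 - 1*(-6) = -1834 + 6 = -1828)
F = 2423/480 (F = 6 - (-1828)/((-1*2 + 3)² - 49*39 - 49*(-1*2 + 3) + 39*(-1*2 + 3)) = 6 - (-1828)/((-2 + 3)² - 1911 - 49*(-2 + 3) + 39*(-2 + 3)) = 6 - (-1828)/(1² - 1911 - 49*1 + 39*1) = 6 - (-1828)/(1 - 1911 - 49 + 39) = 6 - (-1828)/(-1920) = 6 - (-1828)*(-1)/1920 = 6 - 1*457/480 = 6 - 457/480 = 2423/480 ≈ 5.0479)
Z - F = 1387 - 1*2423/480 = 1387 - 2423/480 = 663337/480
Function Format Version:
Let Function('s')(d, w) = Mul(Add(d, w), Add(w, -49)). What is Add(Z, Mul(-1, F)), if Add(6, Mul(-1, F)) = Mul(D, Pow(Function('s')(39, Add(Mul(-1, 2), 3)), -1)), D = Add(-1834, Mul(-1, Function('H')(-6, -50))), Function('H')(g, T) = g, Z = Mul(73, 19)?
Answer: Rational(663337, 480) ≈ 1382.0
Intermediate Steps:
Z = 1387
Function('s')(d, w) = Mul(Add(-49, w), Add(d, w)) (Function('s')(d, w) = Mul(Add(d, w), Add(-49, w)) = Mul(Add(-49, w), Add(d, w)))
D = -1828 (D = Add(-1834, Mul(-1, -6)) = Add(-1834, 6) = -1828)
F = Rational(2423, 480) (F = Add(6, Mul(-1, Mul(-1828, Pow(Add(Pow(Add(Mul(-1, 2), 3), 2), Mul(-49, 39), Mul(-49, Add(Mul(-1, 2), 3)), Mul(39, Add(Mul(-1, 2), 3))), -1)))) = Add(6, Mul(-1, Mul(-1828, Pow(Add(Pow(Add(-2, 3), 2), -1911, Mul(-49, Add(-2, 3)), Mul(39, Add(-2, 3))), -1)))) = Add(6, Mul(-1, Mul(-1828, Pow(Add(Pow(1, 2), -1911, Mul(-49, 1), Mul(39, 1)), -1)))) = Add(6, Mul(-1, Mul(-1828, Pow(Add(1, -1911, -49, 39), -1)))) = Add(6, Mul(-1, Mul(-1828, Pow(-1920, -1)))) = Add(6, Mul(-1, Mul(-1828, Rational(-1, 1920)))) = Add(6, Mul(-1, Rational(457, 480))) = Add(6, Rational(-457, 480)) = Rational(2423, 480) ≈ 5.0479)
Add(Z, Mul(-1, F)) = Add(1387, Mul(-1, Rational(2423, 480))) = Add(1387, Rational(-2423, 480)) = Rational(663337, 480)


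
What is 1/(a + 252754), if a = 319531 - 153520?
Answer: 1/418765 ≈ 2.3880e-6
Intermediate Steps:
a = 166011
1/(a + 252754) = 1/(166011 + 252754) = 1/418765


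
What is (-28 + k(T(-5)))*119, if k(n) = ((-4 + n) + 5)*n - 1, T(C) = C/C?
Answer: -3213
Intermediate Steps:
T(C) = 1
k(n) = -1 + n*(1 + n) (k(n) = (1 + n)*n - 1 = n*(1 + n) - 1 = -1 + n*(1 + n))
(-28 + k(T(-5)))*119 = (-28 + (-1 + 1 + 1²))*119 = (-28 + (-1 + 1 + 1))*119 = (-28 + 1)*119 = -27*119 = -3213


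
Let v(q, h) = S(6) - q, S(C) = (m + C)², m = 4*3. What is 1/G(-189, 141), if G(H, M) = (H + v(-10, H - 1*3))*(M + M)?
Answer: 1/40890 ≈ 2.4456e-5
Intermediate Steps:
m = 12
S(C) = (12 + C)²
v(q, h) = 324 - q (v(q, h) = (12 + 6)² - q = 18² - q = 324 - q)
G(H, M) = 2*M*(334 + H) (G(H, M) = (H + (324 - 1*(-10)))*(M + M) = (H + (324 + 10))*(2*M) = (H + 334)*(2*M) = (334 + H)*(2*M) = 2*M*(334 + H))
1/G(-189, 141) = 1/(2*141*(334 - 189)) = 1/(2*141*145) = 1/40890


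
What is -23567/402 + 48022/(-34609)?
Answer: -834935147/13912818 ≈ -60.012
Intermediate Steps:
-23567/402 + 48022/(-34609) = -23567*1/402 + 48022*(-1/34609) = -23567/402 - 48022/34609 = -834935147/13912818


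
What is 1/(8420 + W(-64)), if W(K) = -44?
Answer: 1/8376 ≈ 0.00011939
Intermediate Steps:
1/(8420 + W(-64)) = 1/(8420 - 44) = 1/8376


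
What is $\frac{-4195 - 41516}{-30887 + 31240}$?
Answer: $- \frac{45711}{353} \approx -129.49$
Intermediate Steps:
$\frac{-4195 - 41516}{-30887 + 31240} = - \frac{45711}{353}$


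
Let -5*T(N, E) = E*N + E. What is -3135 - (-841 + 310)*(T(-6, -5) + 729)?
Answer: 381309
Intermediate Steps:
T(N, E) = -E/5 - E*N/5 (T(N, E) = -(E*N + E)/5 = -(E + E*N)/5 = -E/5 - E*N/5)
-3135 - (-841 + 310)*(T(-6, -5) + 729) = -3135 - (-841 + 310)*(-⅕*(-5)*(1 - 6) + 729) = -3135 - (-531)*(-⅕*(-5)*(-5) + 729) = -3135 - (-531)*(-5 + 729) = -3135 - (-531)*724 = -3135 - 1*(-384444) = -3135 + 384444 = 381309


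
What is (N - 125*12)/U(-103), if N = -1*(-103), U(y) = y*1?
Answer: 1397/103 ≈ 13.563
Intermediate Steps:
U(y) = y
N = 103
(N - 125*12)/U(-103) = (103 - 125*12)/(-103) = (103 - 1500)*(-1/103) = -1397*(-1/103) = 1397/103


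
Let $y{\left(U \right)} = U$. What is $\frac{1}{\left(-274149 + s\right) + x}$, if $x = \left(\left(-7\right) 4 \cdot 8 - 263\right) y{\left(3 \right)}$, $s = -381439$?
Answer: $- \frac{1}{657049} \approx -1.522 \cdot 10^{-6}$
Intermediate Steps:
$x = -1461$ ($x = \left(\left(-7\right) 4 \cdot 8 - 263\right) 3 = \left(\left(-28\right) 8 - 263\right) 3 = \left(-224 - 263\right) 3 = \left(-487\right) 3 = -1461$)
$\frac{1}{\left(-274149 + s\right) + x} = \frac{1}{\left(-274149 - 381439\right) - 1461} = \frac{1}{-655588 - 1461} = \frac{1}{-657049} = - \frac{1}{657049}$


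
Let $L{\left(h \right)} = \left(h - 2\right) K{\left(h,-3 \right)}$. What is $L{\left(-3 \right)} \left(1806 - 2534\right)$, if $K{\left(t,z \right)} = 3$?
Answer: $10920$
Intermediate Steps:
$L{\left(h \right)} = -6 + 3 h$ ($L{\left(h \right)} = \left(h - 2\right) 3 = \left(-2 + h\right) 3 = -6 + 3 h$)
$L{\left(-3 \right)} \left(1806 - 2534\right) = \left(-6 + 3 \left(-3\right)\right) \left(1806 - 2534\right) = \left(-6 - 9\right) \left(-728\right) = \left(-15\right) \left(-728\right) = 10920$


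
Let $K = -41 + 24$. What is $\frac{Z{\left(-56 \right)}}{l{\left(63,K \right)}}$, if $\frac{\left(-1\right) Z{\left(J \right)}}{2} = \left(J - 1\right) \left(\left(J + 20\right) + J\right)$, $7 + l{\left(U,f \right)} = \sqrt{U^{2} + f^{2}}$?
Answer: $- \frac{1064}{61} - \frac{152 \sqrt{4258}}{61} \approx -180.04$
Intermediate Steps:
$K = -17$
$l{\left(U,f \right)} = -7 + \sqrt{U^{2} + f^{2}}$
$Z{\left(J \right)} = - 2 \left(-1 + J\right) \left(20 + 2 J\right)$ ($Z{\left(J \right)} = - 2 \left(J - 1\right) \left(\left(J + 20\right) + J\right) = - 2 \left(-1 + J\right) \left(\left(20 + J\right) + J\right) = - 2 \left(-1 + J\right) \left(20 + 2 J\right)$)
$\frac{Z{\left(-56 \right)}}{l{\left(63,K \right)}} = \frac{40 - -2016 - 4 \left(-56\right)^{2}}{-7 + \sqrt{63^{2} + \left(-17\right)^{2}}} = \frac{40 + 2016 - 12544}{-7 + \sqrt{3969 + 289}} = \frac{40 + 2016 - 12544}{-7 + \sqrt{4258}} = - \frac{10488}{-7 + \sqrt{4258}}$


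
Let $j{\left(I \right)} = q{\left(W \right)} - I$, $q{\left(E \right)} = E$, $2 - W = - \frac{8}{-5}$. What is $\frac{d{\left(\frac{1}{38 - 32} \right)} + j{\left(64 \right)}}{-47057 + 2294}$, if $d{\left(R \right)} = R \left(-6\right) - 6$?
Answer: $\frac{353}{223815} \approx 0.0015772$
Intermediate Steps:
$W = \frac{2}{5}$ ($W = 2 - - \frac{8}{-5} = 2 - \left(-8\right) \left(- \frac{1}{5}\right) = 2 - \frac{8}{5} = \frac{2}{5} \approx 0.4$)
$d{\left(R \right)} = -6 - 6 R$ ($d{\left(R \right)} = - 6 R - 6 = -6 - 6 R$)
$j{\left(I \right)} = \frac{2}{5} - I$
$\frac{d{\left(\frac{1}{38 - 32} \right)} + j{\left(64 \right)}}{-47057 + 2294} = \frac{\left(-6 - \frac{6}{38 - 32}\right) + \left(\frac{2}{5} - 64\right)}{-47057 + 2294} = \frac{\left(-6 - \frac{6}{6}\right) + \left(\frac{2}{5} - 64\right)}{-44763} = \left(\left(-6 - 1\right) - \frac{318}{5}\right) \left(- \frac{1}{44763}\right) = \left(-7 - \frac{318}{5}\right) \left(- \frac{1}{44763}\right) = \left(- \frac{353}{5}\right) \left(- \frac{1}{44763}\right) = \frac{353}{223815}$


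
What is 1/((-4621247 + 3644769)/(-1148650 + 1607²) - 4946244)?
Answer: -1433799/7091920677434 ≈ -2.0217e-7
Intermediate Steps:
1/((-4621247 + 3644769)/(-1148650 + 1607²) - 4946244) = 1/(-976478/(-1148650 + 2582449) - 4946244) = 1/(-976478/1433799 - 4946244) = 1/(-7091920677434/1433799) = -1433799/7091920677434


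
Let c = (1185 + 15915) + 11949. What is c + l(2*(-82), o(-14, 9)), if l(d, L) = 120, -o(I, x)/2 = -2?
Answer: 29169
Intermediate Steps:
o(I, x) = 4 (o(I, x) = -2*(-2) = 4)
c = 29049 (c = 17100 + 11949 = 29049)
c + l(2*(-82), o(-14, 9)) = 29049 + 120 = 29169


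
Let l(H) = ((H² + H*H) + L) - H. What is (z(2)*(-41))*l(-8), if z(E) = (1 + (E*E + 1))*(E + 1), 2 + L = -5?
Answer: -95202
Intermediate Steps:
L = -7 (L = -2 - 5 = -7)
l(H) = -7 - H + 2*H² (l(H) = ((H² + H*H) - 7) - H = ((H² + H²) - 7) - H = (2*H² - 7) - H = (-7 + 2*H²) - H = -7 - H + 2*H²)
z(E) = (1 + E)*(2 + E²) (z(E) = (1 + (E² + 1))*(1 + E) = (1 + (1 + E²))*(1 + E) = (2 + E²)*(1 + E) = (1 + E)*(2 + E²))
(z(2)*(-41))*l(-8) = ((2 + 2² + 2³ + 2*2)*(-41))*(-7 - 1*(-8) + 2*(-8)²) = ((2 + 4 + 8 + 4)*(-41))*(-7 + 8 + 2*64) = (18*(-41))*(-7 + 8 + 128) = -738*129 = -95202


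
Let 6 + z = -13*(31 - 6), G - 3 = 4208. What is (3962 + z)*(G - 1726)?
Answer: 9023035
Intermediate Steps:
G = 4211 (G = 3 + 4208 = 4211)
z = -331 (z = -6 - 13*(31 - 6) = -6 - 13*25 = -6 - 325 = -331)
(3962 + z)*(G - 1726) = (3962 - 331)*(4211 - 1726) = 3631*2485 = 9023035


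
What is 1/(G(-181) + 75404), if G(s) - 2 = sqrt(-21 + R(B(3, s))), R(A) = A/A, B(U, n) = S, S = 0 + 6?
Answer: 37703/2843032428 - I*sqrt(5)/2843032428 ≈ 1.3262e-5 - 7.8651e-10*I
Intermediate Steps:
S = 6
B(U, n) = 6
R(A) = 1
G(s) = 2 + 2*I*sqrt(5) (G(s) = 2 + sqrt(-21 + 1) = 2 + sqrt(-20) = 2 + 2*I*sqrt(5))
1/(G(-181) + 75404) = 1/((2 + 2*I*sqrt(5)) + 75404) = 1/(75406 + 2*I*sqrt(5))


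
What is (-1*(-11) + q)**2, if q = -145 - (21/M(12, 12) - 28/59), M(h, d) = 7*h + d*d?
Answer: 358969937881/20106256 ≈ 17854.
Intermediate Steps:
M(h, d) = d**2 + 7*h (M(h, d) = 7*h + d**2 = d**2 + 7*h)
q = -648465/4484 (q = -145 - (21/(12**2 + 7*12) - 28/59) = -145 - (21/(144 + 84) - 28*1/59) = -145 - (21/228 - 28/59) = -145 - (21*(1/228) - 28/59) = -145 - (7/76 - 28/59) = -145 - 1*(-1715/4484) = -145 + 1715/4484 = -648465/4484 ≈ -144.62)
(-1*(-11) + q)**2 = (-1*(-11) - 648465/4484)**2 = (11 - 648465/4484)**2 = (-599141/4484)**2 = 358969937881/20106256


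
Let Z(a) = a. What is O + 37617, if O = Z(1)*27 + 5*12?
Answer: 37704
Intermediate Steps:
O = 87 (O = 1*27 + 5*12 = 27 + 60 = 87)
O + 37617 = 87 + 37617 = 37704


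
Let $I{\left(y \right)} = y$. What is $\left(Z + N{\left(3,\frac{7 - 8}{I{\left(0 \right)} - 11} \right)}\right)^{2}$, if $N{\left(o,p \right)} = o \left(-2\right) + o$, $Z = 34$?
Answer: $961$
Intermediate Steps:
$N{\left(o,p \right)} = - o$ ($N{\left(o,p \right)} = - 2 o + o = - o$)
$\left(Z + N{\left(3,\frac{7 - 8}{I{\left(0 \right)} - 11} \right)}\right)^{2} = \left(34 - 3\right)^{2} = 31^{2} = 961$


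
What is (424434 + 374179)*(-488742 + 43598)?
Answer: -355497785272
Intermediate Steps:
(424434 + 374179)*(-488742 + 43598) = 798613*(-445144) = -355497785272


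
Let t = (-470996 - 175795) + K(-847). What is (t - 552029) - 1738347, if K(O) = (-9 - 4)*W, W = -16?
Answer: -2936959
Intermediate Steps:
K(O) = 208 (K(O) = (-9 - 4)*(-16) = -13*(-16) = 208)
t = -646583 (t = (-470996 - 175795) + 208 = -646791 + 208 = -646583)
(t - 552029) - 1738347 = (-646583 - 552029) - 1738347 = -1198612 - 1738347 = -2936959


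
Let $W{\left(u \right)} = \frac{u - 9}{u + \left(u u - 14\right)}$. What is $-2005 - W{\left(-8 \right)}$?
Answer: $- \frac{84193}{42} \approx -2004.6$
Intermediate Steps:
$W{\left(u \right)} = \frac{-9 + u}{-14 + u + u^{2}}$ ($W{\left(u \right)} = \frac{-9 + u}{u + \left(u^{2} - 14\right)} = \frac{-9 + u}{u + \left(-14 + u^{2}\right)} = \frac{-9 + u}{-14 + u + u^{2}}$)
$-2005 - W{\left(-8 \right)} = -2005 - \frac{-9 - 8}{-14 - 8 + \left(-8\right)^{2}} = -2005 - \frac{1}{-14 - 8 + 64} \left(-17\right) = -2005 - \frac{1}{42} \left(-17\right) = -2005 - - \frac{17}{42} = -2005 + \frac{17}{42} = - \frac{84193}{42}$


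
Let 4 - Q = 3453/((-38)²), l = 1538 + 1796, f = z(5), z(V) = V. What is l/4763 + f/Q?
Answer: 42133742/11064449 ≈ 3.8080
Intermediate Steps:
f = 5
l = 3334
Q = 2323/1444 (Q = 4 - 3453/((-38)²) = 4 - 3453/1444 = 2323/1444 ≈ 1.6087)
l/4763 + f/Q = 3334/4763 + 5/(2323/1444) = 3334*(1/4763) + 5*(1444/2323) = 3334/4763 + 7220/2323 = 42133742/11064449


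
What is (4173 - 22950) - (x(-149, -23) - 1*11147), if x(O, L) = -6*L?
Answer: -7768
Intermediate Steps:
(4173 - 22950) - (x(-149, -23) - 1*11147) = (4173 - 22950) - (-6*(-23) - 1*11147) = -18777 - (138 - 11147) = -18777 - 1*(-11009) = -18777 + 11009 = -7768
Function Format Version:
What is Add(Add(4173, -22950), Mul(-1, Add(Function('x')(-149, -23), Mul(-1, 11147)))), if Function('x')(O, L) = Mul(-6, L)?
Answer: -7768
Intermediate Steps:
Add(Add(4173, -22950), Mul(-1, Add(Function('x')(-149, -23), Mul(-1, 11147)))) = Add(Add(4173, -22950), Mul(-1, Add(Mul(-6, -23), Mul(-1, 11147)))) = Add(-18777, Mul(-1, Add(138, -11147))) = Add(-18777, Mul(-1, -11009)) = Add(-18777, 11009) = -7768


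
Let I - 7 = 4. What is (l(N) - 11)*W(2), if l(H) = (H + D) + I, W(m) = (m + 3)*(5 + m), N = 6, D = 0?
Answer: 210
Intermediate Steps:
I = 11 (I = 7 + 4 = 11)
W(m) = (3 + m)*(5 + m)
l(H) = 11 + H (l(H) = (H + 0) + 11 = H + 11 = 11 + H)
(l(N) - 11)*W(2) = ((11 + 6) - 11)*(15 + 2² + 8*2) = (17 - 11)*(15 + 4 + 16) = 6*35 = 210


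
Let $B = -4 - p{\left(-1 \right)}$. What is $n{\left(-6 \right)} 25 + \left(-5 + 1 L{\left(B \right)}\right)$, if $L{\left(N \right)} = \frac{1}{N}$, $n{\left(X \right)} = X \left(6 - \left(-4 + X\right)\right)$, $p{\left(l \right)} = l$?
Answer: $- \frac{7216}{3} \approx -2405.3$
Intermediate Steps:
$n{\left(X \right)} = X \left(10 - X\right)$
$B = -3$ ($B = -4 - -1 = -4 + 1 = -3$)
$n{\left(-6 \right)} 25 + \left(-5 + 1 L{\left(B \right)}\right) = - 6 \left(10 - -6\right) 25 - \left(5 - \frac{1}{-3}\right) = - 6 \left(10 + 6\right) 25 + \left(-5 + 1 \left(- \frac{1}{3}\right)\right) = \left(-6\right) 16 \cdot 25 - \frac{16}{3} = \left(-96\right) 25 - \frac{16}{3} = -2400 - \frac{16}{3} = - \frac{7216}{3}$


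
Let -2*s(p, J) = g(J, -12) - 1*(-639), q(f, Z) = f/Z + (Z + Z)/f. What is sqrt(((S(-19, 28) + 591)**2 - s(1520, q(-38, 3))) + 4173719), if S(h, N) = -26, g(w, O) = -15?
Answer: 2*sqrt(1123314) ≈ 2119.7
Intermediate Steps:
q(f, Z) = f/Z + 2*Z/f (q(f, Z) = f/Z + (2*Z)/f = f/Z + 2*Z/f)
s(p, J) = -312 (s(p, J) = -(-15 - 1*(-639))/2 = -(-15 + 639)/2 = -1/2*624 = -312)
sqrt(((S(-19, 28) + 591)**2 - s(1520, q(-38, 3))) + 4173719) = sqrt(((-26 + 591)**2 - 1*(-312)) + 4173719) = sqrt((565**2 + 312) + 4173719) = sqrt((319225 + 312) + 4173719) = sqrt(319537 + 4173719) = sqrt(4493256) = 2*sqrt(1123314)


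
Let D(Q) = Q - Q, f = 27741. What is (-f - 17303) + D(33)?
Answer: -45044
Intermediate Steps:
D(Q) = 0
(-f - 17303) + D(33) = (-1*27741 - 17303) + 0 = (-27741 - 17303) + 0 = -45044 + 0 = -45044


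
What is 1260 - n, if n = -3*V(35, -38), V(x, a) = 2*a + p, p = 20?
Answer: 1092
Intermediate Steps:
V(x, a) = 20 + 2*a (V(x, a) = 2*a + 20 = 20 + 2*a)
n = 168 (n = -3*(20 + 2*(-38)) = -3*(20 - 76) = -3*(-56) = 168)
1260 - n = 1260 - 1*168 = 1260 - 168 = 1092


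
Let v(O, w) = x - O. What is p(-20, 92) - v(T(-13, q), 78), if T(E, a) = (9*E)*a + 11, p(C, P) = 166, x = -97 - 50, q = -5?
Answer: 909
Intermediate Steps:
x = -147
T(E, a) = 11 + 9*E*a (T(E, a) = 9*E*a + 11 = 11 + 9*E*a)
v(O, w) = -147 - O
p(-20, 92) - v(T(-13, q), 78) = 166 - (-147 - (11 + 9*(-13)*(-5))) = 166 - (-147 - (11 + 585)) = 166 - (-147 - 1*596) = 166 - (-147 - 596) = 166 - 1*(-743) = 166 + 743 = 909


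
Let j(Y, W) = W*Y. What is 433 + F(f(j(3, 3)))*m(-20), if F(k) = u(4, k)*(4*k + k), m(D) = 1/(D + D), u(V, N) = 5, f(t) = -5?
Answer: 3489/8 ≈ 436.13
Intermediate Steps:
m(D) = 1/(2*D)
F(k) = 25*k (F(k) = 5*(4*k + k) = 5*(5*k) = 25*k)
433 + F(f(j(3, 3)))*m(-20) = 433 + (25*(-5))*((1/2)/(-20)) = 433 - 125*(-1)/(2*20) = 433 - 125*(-1/40) = 433 + 25/8 = 3489/8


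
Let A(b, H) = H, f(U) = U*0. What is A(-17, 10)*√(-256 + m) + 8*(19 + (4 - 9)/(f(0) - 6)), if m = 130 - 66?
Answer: 476/3 + 80*I*√3 ≈ 158.67 + 138.56*I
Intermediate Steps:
f(U) = 0
m = 64
A(-17, 10)*√(-256 + m) + 8*(19 + (4 - 9)/(f(0) - 6)) = 10*√(-256 + 64) + 8*(19 + (4 - 9)/(0 - 6)) = 10*√(-192) + 8*(19 - 5/(-6)) = 10*(8*I*√3) + 8*(19 - 5*(-⅙)) = 80*I*√3 + 8*(19 + ⅚) = 80*I*√3 + 8*(119/6) = 80*I*√3 + 476/3 = 476/3 + 80*I*√3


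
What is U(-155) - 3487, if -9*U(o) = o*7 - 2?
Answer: -30296/9 ≈ -3366.2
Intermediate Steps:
U(o) = 2/9 - 7*o/9 (U(o) = -(o*7 - 2)/9 = -(7*o - 2)/9 = -(-2 + 7*o)/9 = 2/9 - 7*o/9)
U(-155) - 3487 = (2/9 - 7/9*(-155)) - 3487 = (2/9 + 1085/9) - 3487 = 1087/9 - 3487 = -30296/9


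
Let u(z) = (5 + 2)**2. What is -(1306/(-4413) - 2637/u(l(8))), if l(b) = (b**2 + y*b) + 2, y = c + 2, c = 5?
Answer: 11701075/216237 ≈ 54.112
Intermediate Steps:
y = 7 (y = 5 + 2 = 7)
l(b) = 2 + b**2 + 7*b (l(b) = (b**2 + 7*b) + 2 = 2 + b**2 + 7*b)
u(z) = 49 (u(z) = 7**2 = 49)
-(1306/(-4413) - 2637/u(l(8))) = -(1306/(-4413) - 2637/49) = -(1306*(-1/4413) - 2637*1/49) = -(-1306/4413 - 2637/49) = -1*(-11701075/216237) = 11701075/216237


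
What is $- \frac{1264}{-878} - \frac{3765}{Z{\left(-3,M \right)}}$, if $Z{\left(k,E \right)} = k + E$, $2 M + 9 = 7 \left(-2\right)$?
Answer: $\frac{3323998}{12731} \approx 261.09$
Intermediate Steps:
$M = - \frac{23}{2}$ ($M = - \frac{9}{2} + \frac{7 \left(-2\right)}{2} = - \frac{9}{2} + \frac{1}{2} \left(-14\right) = - \frac{9}{2} - 7 = - \frac{23}{2} \approx -11.5$)
$Z{\left(k,E \right)} = E + k$
$- \frac{1264}{-878} - \frac{3765}{Z{\left(-3,M \right)}} = - \frac{1264}{-878} - \frac{3765}{- \frac{23}{2} - 3} = \left(-1264\right) \left(- \frac{1}{878}\right) - \frac{3765}{- \frac{29}{2}} = \frac{632}{439} - - \frac{7530}{29} = \frac{632}{439} + \frac{7530}{29} = \frac{3323998}{12731}$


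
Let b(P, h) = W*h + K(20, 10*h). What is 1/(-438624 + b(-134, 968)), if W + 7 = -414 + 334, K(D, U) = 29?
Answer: -1/522811 ≈ -1.9127e-6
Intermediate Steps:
W = -87 (W = -7 + (-414 + 334) = -7 - 80 = -87)
b(P, h) = 29 - 87*h (b(P, h) = -87*h + 29 = 29 - 87*h)
1/(-438624 + b(-134, 968)) = 1/(-438624 + (29 - 87*968)) = 1/(-438624 + (29 - 84216)) = 1/(-438624 - 84187) = 1/(-522811) = -1/522811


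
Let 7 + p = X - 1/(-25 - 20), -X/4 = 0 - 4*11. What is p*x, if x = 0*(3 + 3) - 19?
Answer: -144514/45 ≈ -3211.4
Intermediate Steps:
X = 176 (X = -4*(0 - 4*11) = -4*(0 - 1*44) = -4*(0 - 44) = -4*(-44) = 176)
x = -19 (x = 0*6 - 19 = 0 - 19 = -19)
p = 7606/45 (p = -7 + (176 - 1/(-25 - 20)) = -7 + (176 - 1/(-45)) = -7 + (176 - 1*(-1/45)) = -7 + (176 + 1/45) = -7 + 7921/45 = 7606/45 ≈ 169.02)
p*x = (7606/45)*(-19) = -144514/45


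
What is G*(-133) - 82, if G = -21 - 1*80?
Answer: 13351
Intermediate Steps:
G = -101 (G = -21 - 80 = -101)
G*(-133) - 82 = -101*(-133) - 82 = 13433 - 82 = 13351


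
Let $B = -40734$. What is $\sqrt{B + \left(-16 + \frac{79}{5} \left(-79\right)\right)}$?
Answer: $\frac{i \sqrt{1049955}}{5} \approx 204.93 i$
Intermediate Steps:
$\sqrt{B + \left(-16 + \frac{79}{5} \left(-79\right)\right)} = \sqrt{-40734 + \left(-16 + \frac{79}{5} \left(-79\right)\right)} = \sqrt{-40734 - \frac{6321}{5}} = \sqrt{- \frac{209991}{5}} = \frac{i \sqrt{1049955}}{5}$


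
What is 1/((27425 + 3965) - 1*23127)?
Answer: 1/8263 ≈ 0.00012102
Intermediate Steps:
1/((27425 + 3965) - 1*23127) = 1/(31390 - 23127) = 1/8263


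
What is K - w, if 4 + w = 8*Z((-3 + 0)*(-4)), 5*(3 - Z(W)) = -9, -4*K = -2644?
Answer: 3133/5 ≈ 626.60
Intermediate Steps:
K = 661 (K = -¼*(-2644) = 661)
Z(W) = 24/5 (Z(W) = 3 - ⅕*(-9) = 3 + 9/5 = 24/5)
w = 172/5 (w = -4 + 8*(24/5) = -4 + 192/5 = 172/5 ≈ 34.400)
K - w = 661 - 1*172/5 = 661 - 172/5 = 3133/5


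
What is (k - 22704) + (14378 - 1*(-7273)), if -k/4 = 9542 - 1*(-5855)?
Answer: -62641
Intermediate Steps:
k = -61588 (k = -4*(9542 - 1*(-5855)) = -4*(9542 + 5855) = -4*15397 = -61588)
(k - 22704) + (14378 - 1*(-7273)) = (-61588 - 22704) + (14378 - 1*(-7273)) = -84292 + (14378 + 7273) = -84292 + 21651 = -62641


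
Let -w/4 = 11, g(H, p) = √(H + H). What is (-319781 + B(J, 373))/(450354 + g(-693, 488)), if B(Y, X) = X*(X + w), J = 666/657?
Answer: -4930475592/11267707039 + 32844*I*√154/11267707039 ≈ -0.43758 + 3.6173e-5*I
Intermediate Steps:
g(H, p) = √2*√H (g(H, p) = √(2*H) = √2*√H)
w = -44 (w = -4*11 = -44)
J = 74/73 (J = 666*(1/657) = 74/73 ≈ 1.0137)
B(Y, X) = X*(-44 + X) (B(Y, X) = X*(X - 44) = X*(-44 + X))
(-319781 + B(J, 373))/(450354 + g(-693, 488)) = (-319781 + 373*(-44 + 373))/(450354 + √2*√(-693)) = (-319781 + 373*329)/(450354 + √2*(3*I*√77)) = (-319781 + 122717)/(450354 + 3*I*√154) = -197064/(450354 + 3*I*√154)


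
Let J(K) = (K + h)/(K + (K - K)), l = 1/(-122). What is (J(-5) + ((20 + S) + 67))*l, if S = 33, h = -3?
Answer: -304/305 ≈ -0.99672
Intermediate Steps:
l = -1/122 ≈ -0.0081967
J(K) = (-3 + K)/K (J(K) = (K - 3)/(K + (K - K)) = (-3 + K)/(K + 0) = (-3 + K)/K)
(J(-5) + ((20 + S) + 67))*l = ((-3 - 5)/(-5) + ((20 + 33) + 67))*(-1/122) = (-⅕*(-8) + (53 + 67))*(-1/122) = (8/5 + 120)*(-1/122) = (608/5)*(-1/122) = -304/305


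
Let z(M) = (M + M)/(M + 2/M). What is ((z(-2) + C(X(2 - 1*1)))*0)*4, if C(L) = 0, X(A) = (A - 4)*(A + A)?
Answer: 0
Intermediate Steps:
X(A) = 2*A*(-4 + A) (X(A) = (-4 + A)*(2*A) = 2*A*(-4 + A))
z(M) = 2*M/(M + 2/M) (z(M) = (2*M)/(M + 2/M) = 2*M/(M + 2/M))
((z(-2) + C(X(2 - 1*1)))*0)*4 = ((2*(-2)²/(2 + (-2)²) + 0)*0)*4 = ((2*4/(2 + 4) + 0)*0)*4 = ((2*4/6 + 0)*0)*4 = ((2*4*(⅙) + 0)*0)*4 = ((4/3 + 0)*0)*4 = ((4/3)*0)*4 = 0*4 = 0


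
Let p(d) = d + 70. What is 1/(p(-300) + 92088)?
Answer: 1/91858 ≈ 1.0886e-5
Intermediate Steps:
p(d) = 70 + d
1/(p(-300) + 92088) = 1/((70 - 300) + 92088) = 1/(-230 + 92088) = 1/91858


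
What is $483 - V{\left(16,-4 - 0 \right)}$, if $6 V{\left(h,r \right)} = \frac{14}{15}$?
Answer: $\frac{21728}{45} \approx 482.84$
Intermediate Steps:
$V{\left(h,r \right)} = \frac{7}{45}$ ($V{\left(h,r \right)} = \frac{14 \cdot \frac{1}{15}}{6} = \frac{1}{6} \cdot \frac{14}{15} = \frac{7}{45}$)
$483 - V{\left(16,-4 - 0 \right)} = 483 - \frac{7}{45} = \frac{21728}{45}$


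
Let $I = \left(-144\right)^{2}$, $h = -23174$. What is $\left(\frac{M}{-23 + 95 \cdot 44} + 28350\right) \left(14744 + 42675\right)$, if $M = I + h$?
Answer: $\frac{6766743710528}{4157} \approx 1.6278 \cdot 10^{9}$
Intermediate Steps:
$I = 20736$
$M = -2438$ ($M = 20736 - 23174 = -2438$)
$\left(\frac{M}{-23 + 95 \cdot 44} + 28350\right) \left(14744 + 42675\right) = \left(- \frac{2438}{-23 + 95 \cdot 44} + 28350\right) \left(14744 + 42675\right) = \left(- \frac{2438}{-23 + 4180} + 28350\right) 57419 = \left(- \frac{2438}{4157} + 28350\right) 57419 = \frac{117848512}{4157} \cdot 57419 = \frac{6766743710528}{4157}$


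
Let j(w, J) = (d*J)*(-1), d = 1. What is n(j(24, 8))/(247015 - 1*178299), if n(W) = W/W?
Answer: 1/68716 ≈ 1.4553e-5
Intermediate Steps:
j(w, J) = -J (j(w, J) = (1*J)*(-1) = J*(-1) = -J)
n(W) = 1
n(j(24, 8))/(247015 - 1*178299) = 1/(247015 - 1*178299) = 1/(247015 - 178299) = 1/68716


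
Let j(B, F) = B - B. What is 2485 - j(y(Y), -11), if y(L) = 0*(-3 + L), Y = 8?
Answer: 2485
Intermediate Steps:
y(L) = 0
j(B, F) = 0
2485 - j(y(Y), -11) = 2485 - 1*0 = 2485 + 0 = 2485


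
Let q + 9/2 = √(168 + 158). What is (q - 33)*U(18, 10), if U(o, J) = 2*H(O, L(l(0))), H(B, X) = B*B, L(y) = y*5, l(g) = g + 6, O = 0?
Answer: 0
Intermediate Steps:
l(g) = 6 + g
L(y) = 5*y
H(B, X) = B²
q = -9/2 + √326 (q = -9/2 + √(168 + 158) = -9/2 + √326 ≈ 13.555)
U(o, J) = 0 (U(o, J) = 2*0² = 2*0 = 0)
(q - 33)*U(18, 10) = ((-9/2 + √326) - 33)*0 = (-75/2 + √326)*0 = 0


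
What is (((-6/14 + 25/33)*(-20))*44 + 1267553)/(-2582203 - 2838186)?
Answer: -26612533/113828169 ≈ -0.23380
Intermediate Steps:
(((-6/14 + 25/33)*(-20))*44 + 1267553)/(-2582203 - 2838186) = (((-6*1/14 + 25*(1/33))*(-20))*44 + 1267553)/(-5420389) = (((-3/7 + 25/33)*(-20))*44 + 1267553)*(-1/5420389) = (((76/231)*(-20))*44 + 1267553)*(-1/5420389) = (-1520/231*44 + 1267553)*(-1/5420389) = (-6080/21 + 1267553)*(-1/5420389) = (26612533/21)*(-1/5420389) = -26612533/113828169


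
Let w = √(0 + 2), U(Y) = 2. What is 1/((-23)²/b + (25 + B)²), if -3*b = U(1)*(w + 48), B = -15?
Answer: 768448/64128169 - 3174*√2/64128169 ≈ 0.011913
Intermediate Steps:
w = √2 ≈ 1.4142
b = -32 - 2*√2/3 (b = -2*(√2 + 48)/3 = -2*(48 + √2)/3 = -(96 + 2*√2)/3 = -32 - 2*√2/3 ≈ -32.943)
1/((-23)²/b + (25 + B)²) = 1/((-23)²/(-32 - 2*√2/3) + (25 - 15)²) = 1/(529/(-32 - 2*√2/3) + 10²) = 1/(529/(-32 - 2*√2/3) + 100) = 1/(100 + 529/(-32 - 2*√2/3))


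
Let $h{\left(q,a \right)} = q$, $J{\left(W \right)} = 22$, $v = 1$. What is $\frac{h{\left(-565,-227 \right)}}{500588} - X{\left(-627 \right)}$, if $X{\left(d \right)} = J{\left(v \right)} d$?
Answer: $\frac{6905110307}{500588} \approx 13794.0$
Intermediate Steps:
$X{\left(d \right)} = 22 d$
$\frac{h{\left(-565,-227 \right)}}{500588} - X{\left(-627 \right)} = - \frac{565}{500588} - 22 \left(-627\right) = \left(-565\right) \frac{1}{500588} - -13794 = - \frac{565}{500588} + 13794 = \frac{6905110307}{500588}$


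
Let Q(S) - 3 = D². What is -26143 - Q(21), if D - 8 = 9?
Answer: -26435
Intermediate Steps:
D = 17 (D = 8 + 9 = 17)
Q(S) = 292 (Q(S) = 3 + 17² = 3 + 289 = 292)
-26143 - Q(21) = -26143 - 1*292 = -26143 - 292 = -26435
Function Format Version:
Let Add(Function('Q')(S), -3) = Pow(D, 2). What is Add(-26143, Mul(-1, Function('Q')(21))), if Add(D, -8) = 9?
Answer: -26435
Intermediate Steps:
D = 17 (D = Add(8, 9) = 17)
Function('Q')(S) = 292 (Function('Q')(S) = Add(3, Pow(17, 2)) = Add(3, 289) = 292)
Add(-26143, Mul(-1, Function('Q')(21))) = Add(-26143, Mul(-1, 292)) = Add(-26143, -292) = -26435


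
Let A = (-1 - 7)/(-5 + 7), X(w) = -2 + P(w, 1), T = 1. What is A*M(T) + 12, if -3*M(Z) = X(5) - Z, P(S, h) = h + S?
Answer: 16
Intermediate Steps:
P(S, h) = S + h
X(w) = -1 + w (X(w) = -2 + (w + 1) = -2 + (1 + w) = -1 + w)
M(Z) = -4/3 + Z/3 (M(Z) = -((-1 + 5) - Z)/3 = -(4 - Z)/3 = -4/3 + Z/3)
A = -4 (A = -8/2 = -8*½ = -4)
A*M(T) + 12 = -4*(-4/3 + (⅓)*1) + 12 = -4*(-4/3 + ⅓) + 12 = -4*(-1) + 12 = 4 + 12 = 16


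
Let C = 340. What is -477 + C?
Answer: -137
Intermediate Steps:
-477 + C = -477 + 340 = -137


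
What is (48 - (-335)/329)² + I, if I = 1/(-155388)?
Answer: 40413330976811/16819352508 ≈ 2402.8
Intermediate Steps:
I = -1/155388 ≈ -6.4355e-6
(48 - (-335)/329)² + I = (48 - (-335)/329)² - 1/155388 = (48 - 1*(-335/329))² - 1/155388 = (48 + 335/329)² - 1/155388 = (16127/329)² - 1/155388 = 260080129/108241 - 1/155388 = 40413330976811/16819352508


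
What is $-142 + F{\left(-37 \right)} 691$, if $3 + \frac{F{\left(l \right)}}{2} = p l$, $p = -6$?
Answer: $302516$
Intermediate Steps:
$F{\left(l \right)} = -6 - 12 l$ ($F{\left(l \right)} = -6 + 2 \left(- 6 l\right) = -6 - 12 l$)
$-142 + F{\left(-37 \right)} 691 = -142 + \left(-6 - -444\right) 691 = -142 + \left(-6 + 444\right) 691 = -142 + 438 \cdot 691 = -142 + 302658 = 302516$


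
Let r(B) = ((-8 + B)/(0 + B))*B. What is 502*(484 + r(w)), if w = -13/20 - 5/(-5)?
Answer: 2391277/10 ≈ 2.3913e+5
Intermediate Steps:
w = 7/20 (w = -13*1/20 - 5*(-⅕) = -13/20 + 1 = 7/20 ≈ 0.35000)
r(B) = -8 + B (r(B) = ((-8 + B)/B)*B = -8 + B)
502*(484 + r(w)) = 502*(484 + (-8 + 7/20)) = 502*(484 - 153/20) = 502*(9527/20) = 2391277/10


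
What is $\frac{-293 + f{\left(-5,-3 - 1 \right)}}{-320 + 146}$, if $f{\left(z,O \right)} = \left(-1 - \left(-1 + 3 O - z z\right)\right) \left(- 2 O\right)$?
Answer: $- \frac{1}{58} \approx -0.017241$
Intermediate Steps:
$f{\left(z,O \right)} = - 2 O \left(z^{2} - 3 O\right)$ ($f{\left(z,O \right)} = \left(-1 - \left(-1 - z^{2} + 3 O\right)\right) \left(- 2 O\right) = \left(-1 + \left(1 + z^{2} - 3 O\right)\right) \left(- 2 O\right) = \left(z^{2} - 3 O\right) \left(- 2 O\right) = - 2 O \left(z^{2} - 3 O\right)$)
$\frac{-293 + f{\left(-5,-3 - 1 \right)}}{-320 + 146} = \frac{-293 + 2 \left(-3 - 1\right) \left(- \left(-5\right)^{2} + 3 \left(-3 - 1\right)\right)}{-320 + 146} = \frac{-293 + 2 \left(-4\right) \left(\left(-1\right) 25 + 3 \left(-4\right)\right)}{-174} = \left(-293 + 2 \left(-4\right) \left(-25 - 12\right)\right) \left(- \frac{1}{174}\right) = \left(-293 + 2 \left(-4\right) \left(-37\right)\right) \left(- \frac{1}{174}\right) = \left(-293 + 296\right) \left(- \frac{1}{174}\right) = 3 \left(- \frac{1}{174}\right) = - \frac{1}{58}$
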